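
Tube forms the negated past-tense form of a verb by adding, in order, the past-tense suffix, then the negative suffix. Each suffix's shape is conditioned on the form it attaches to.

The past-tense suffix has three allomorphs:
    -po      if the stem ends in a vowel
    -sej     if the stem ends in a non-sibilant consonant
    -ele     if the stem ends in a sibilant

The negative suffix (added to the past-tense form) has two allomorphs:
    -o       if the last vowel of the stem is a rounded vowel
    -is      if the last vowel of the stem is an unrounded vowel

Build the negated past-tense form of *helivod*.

*helivod*: final sound = /d/, a non-sibilant consonant → -sej → *helivodsej*.
The past-tense form *helivodsej*: last vowel = /e/, an unrounded vowel → -is → *helivodsejis*.

helivodsejis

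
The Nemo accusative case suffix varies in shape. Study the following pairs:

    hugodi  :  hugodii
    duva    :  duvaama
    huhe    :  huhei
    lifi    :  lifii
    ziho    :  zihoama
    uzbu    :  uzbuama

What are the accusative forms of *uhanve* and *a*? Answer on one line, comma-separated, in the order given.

uhanvei, aama

Looking at the last vowel of each stem: -i when the last vowel of the stem is a front vowel (*hugodi*, *huhe*, *lifi*); -ama when the last vowel of the stem is a back vowel (*duva*, *ziho*, *uzbu*).
The last vowel of *uhanve* is /e/, which is a front vowel, so the suffix is -i, giving *uhanvei*.
*a* — last vowel /a/ (a back vowel) → -ama → *aama*.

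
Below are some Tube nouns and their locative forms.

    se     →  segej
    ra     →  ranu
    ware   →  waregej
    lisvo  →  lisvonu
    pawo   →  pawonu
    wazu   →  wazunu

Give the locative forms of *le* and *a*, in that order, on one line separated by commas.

Looking at the last vowel of each stem: -gej when the last vowel of the stem is a front vowel (*se*, *ware*); -nu when the last vowel of the stem is a back vowel (*ra*, *lisvo*, *pawo*, *wazu*).
The last vowel of *le* is /e/, which is a front vowel, so the suffix is -gej, giving *legej*.
*a* — last vowel /a/ (a back vowel) → -nu → *anu*.

legej, anu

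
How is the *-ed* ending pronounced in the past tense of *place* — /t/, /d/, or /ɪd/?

/t/

The stem *place* ends in a voiceless consonant other than /t/.
The -ed suffix is realized as /ɪd/ after /t, d/; as /t/ after other voiceless consonants; and as /d/ after other voiced sounds.
So -ed on *place* is pronounced /t/.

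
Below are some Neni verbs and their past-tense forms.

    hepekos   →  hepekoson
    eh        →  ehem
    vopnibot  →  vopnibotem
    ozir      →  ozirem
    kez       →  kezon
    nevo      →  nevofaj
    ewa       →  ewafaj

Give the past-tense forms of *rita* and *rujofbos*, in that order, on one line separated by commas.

The alternation tracks the final sound of the stem — -on when the stem ends in a sibilant (*hepekos*, *kez*); -em when the stem ends in a non-sibilant consonant (*eh*, *vopnibot*, *ozir*); -faj when the stem ends in a vowel (*nevo*, *ewa*).
*rita* — final sound /a/ (a vowel) → -faj → *ritafaj*.
Since the final sound of *rujofbos* is /s/ (a sibilant), it takes -on, giving *rujofboson*.

ritafaj, rujofboson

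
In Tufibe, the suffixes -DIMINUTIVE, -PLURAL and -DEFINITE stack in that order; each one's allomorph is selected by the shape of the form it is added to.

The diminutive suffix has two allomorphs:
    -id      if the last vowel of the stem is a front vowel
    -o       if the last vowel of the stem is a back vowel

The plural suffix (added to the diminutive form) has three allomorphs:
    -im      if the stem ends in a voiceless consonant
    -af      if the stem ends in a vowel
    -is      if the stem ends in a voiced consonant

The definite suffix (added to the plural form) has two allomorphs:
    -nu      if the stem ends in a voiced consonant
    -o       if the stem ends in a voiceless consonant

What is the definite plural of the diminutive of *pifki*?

pifkiidiso

*pifki*: last vowel = /i/, a front vowel → -id → *pifkiid*.
The final sound of the diminutive form *pifkiid* is /d/, which is a voiced consonant, so the plural suffix is -is, giving *pifkiidis*.
The plural form *pifkiidis* — final consonant /s/ (voiceless) → -o → *pifkiidiso*.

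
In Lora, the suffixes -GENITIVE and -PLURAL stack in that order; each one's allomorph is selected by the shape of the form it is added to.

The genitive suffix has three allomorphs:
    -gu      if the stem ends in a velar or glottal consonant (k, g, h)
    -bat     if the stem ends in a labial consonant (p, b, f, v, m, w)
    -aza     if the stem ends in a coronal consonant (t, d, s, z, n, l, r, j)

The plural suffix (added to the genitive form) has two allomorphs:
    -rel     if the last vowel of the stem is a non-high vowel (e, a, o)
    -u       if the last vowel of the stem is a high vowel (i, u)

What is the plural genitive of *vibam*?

vibambatrel

*vibam*: final consonant = /m/, labial → -bat → *vibambat*.
Since the last vowel of the genitive form *vibambat* is /a/ (a non-high vowel), it takes -rel, giving *vibambatrel*.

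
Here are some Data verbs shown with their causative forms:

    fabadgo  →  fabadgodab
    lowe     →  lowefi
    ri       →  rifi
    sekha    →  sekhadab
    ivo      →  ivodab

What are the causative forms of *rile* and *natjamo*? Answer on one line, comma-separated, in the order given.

rilefi, natjamodab

The suffix is conditioned by the last vowel: -fi when the last vowel of the stem is a front vowel (*lowe*, *ri*); -dab when the last vowel of the stem is a back vowel (*fabadgo*, *sekha*, *ivo*).
Since the last vowel of *rile* is /e/ (a front vowel), it takes -fi, giving *rilefi*.
*natjamo* — last vowel /o/ (a back vowel) → -dab → *natjamodab*.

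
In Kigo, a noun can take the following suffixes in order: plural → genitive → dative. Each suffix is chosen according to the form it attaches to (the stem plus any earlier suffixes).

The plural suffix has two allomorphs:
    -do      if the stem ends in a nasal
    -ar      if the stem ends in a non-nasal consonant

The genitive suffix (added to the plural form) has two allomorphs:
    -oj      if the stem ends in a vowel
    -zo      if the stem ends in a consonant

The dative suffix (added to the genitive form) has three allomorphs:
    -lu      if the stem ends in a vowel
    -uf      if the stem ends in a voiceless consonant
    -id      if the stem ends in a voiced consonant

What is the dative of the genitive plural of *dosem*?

The final consonant of *dosem* is /m/, which is a nasal, so the plural suffix is -do, giving *dosemdo*.
Since the final sound of the plural form *dosemdo* is /o/ (a vowel), it takes -oj, giving *dosemdooj*.
The genitive form *dosemdooj*: final sound = /j/, a voiced consonant → -id → *dosemdoojid*.

dosemdoojid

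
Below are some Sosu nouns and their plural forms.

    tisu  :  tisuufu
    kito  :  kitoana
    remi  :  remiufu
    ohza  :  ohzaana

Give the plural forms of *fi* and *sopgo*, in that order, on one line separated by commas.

The alternation tracks the last vowel of the stem — -ufu when the last vowel of the stem is a high vowel (*tisu*, *remi*); -ana when the last vowel of the stem is a non-high vowel (*kito*, *ohza*).
*fi* — last vowel /i/ (a high vowel) → -ufu → *fiufu*.
*sopgo* — last vowel /o/ (a non-high vowel) → -ana → *sopgoana*.

fiufu, sopgoana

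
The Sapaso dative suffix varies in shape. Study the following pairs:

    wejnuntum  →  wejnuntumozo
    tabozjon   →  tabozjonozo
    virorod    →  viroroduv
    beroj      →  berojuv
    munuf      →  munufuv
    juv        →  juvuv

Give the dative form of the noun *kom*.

The suffix is conditioned by the final consonant: -ozo when the stem ends in a nasal (*wejnuntum*, *tabozjon*); -uv when the stem ends in a non-nasal consonant (*virorod*, *beroj*, *munuf*, *juv*).
*kom* — final consonant /m/ (a nasal) → -ozo → *komozo*.

komozo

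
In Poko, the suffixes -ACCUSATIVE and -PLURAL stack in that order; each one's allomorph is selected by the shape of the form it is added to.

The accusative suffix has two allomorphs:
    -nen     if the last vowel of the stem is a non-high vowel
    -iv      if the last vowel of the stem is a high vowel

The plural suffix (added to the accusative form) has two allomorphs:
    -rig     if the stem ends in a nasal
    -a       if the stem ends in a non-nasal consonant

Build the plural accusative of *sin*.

siniva

The last vowel of *sin* is /i/, which is a high vowel, so the accusative suffix is -iv, giving *siniv*.
The final consonant of the accusative form *siniv* is /v/, which is non-nasal, so the plural suffix is -a, giving *siniva*.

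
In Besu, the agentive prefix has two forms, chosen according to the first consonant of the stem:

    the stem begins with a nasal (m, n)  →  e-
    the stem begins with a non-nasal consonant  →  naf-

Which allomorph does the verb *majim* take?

e-

*majim* — first consonant /m/ (a nasal) → e-.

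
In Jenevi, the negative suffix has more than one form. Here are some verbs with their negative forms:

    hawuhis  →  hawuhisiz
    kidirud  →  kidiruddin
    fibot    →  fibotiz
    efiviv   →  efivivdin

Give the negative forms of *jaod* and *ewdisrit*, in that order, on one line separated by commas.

The pattern is voicing of the final consonant: -iz when the stem ends in a voiceless consonant (*hawuhis*, *fibot*); -din when the stem ends in a voiced consonant (*kidirud*, *efiviv*).
The final consonant of *jaod* is /d/, which is voiced, so the suffix is -din, giving *jaoddin*.
The final consonant of *ewdisrit* is /t/, which is voiceless, so the suffix is -iz, giving *ewdisritiz*.

jaoddin, ewdisritiz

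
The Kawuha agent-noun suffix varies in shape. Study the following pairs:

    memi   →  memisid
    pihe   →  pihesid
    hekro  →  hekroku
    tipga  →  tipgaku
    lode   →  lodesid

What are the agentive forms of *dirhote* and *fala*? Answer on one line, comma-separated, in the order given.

The pattern is front/back vowel harmony: -sid when the last vowel of the stem is a front vowel (*memi*, *pihe*, *lode*); -ku when the last vowel of the stem is a back vowel (*hekro*, *tipga*).
Since the last vowel of *dirhote* is /e/ (a front vowel), it takes -sid, giving *dirhotesid*.
*fala* — last vowel /a/ (a back vowel) → -ku → *falaku*.

dirhotesid, falaku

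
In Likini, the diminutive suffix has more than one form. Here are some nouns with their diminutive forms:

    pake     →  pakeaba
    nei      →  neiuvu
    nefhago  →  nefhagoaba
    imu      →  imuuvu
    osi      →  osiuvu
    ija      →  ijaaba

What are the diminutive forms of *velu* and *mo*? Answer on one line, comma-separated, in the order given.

The alternation tracks the last vowel of the stem — -uvu when the last vowel of the stem is a high vowel (*nei*, *imu*, *osi*); -aba when the last vowel of the stem is a non-high vowel (*pake*, *nefhago*, *ija*).
The last vowel of *velu* is /u/, which is a high vowel, so the suffix is -uvu, giving *veluuvu*.
*mo*: last vowel = /o/, a non-high vowel → -aba → *moaba*.

veluuvu, moaba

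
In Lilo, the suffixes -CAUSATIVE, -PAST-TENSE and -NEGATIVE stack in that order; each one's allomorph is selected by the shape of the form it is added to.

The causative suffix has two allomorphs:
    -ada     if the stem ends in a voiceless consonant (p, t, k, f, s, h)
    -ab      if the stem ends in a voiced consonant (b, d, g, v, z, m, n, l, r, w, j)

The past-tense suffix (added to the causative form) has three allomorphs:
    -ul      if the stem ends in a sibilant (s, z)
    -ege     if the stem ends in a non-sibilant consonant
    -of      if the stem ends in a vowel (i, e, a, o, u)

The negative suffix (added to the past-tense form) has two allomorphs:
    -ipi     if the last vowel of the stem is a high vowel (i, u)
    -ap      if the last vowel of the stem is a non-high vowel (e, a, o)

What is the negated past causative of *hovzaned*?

hovzanedabegeap

*hovzaned* — final consonant /d/ (voiced) → -ab → *hovzanedab*.
Since the final sound of the causative form *hovzanedab* is /b/ (a non-sibilant consonant), it takes -ege, giving *hovzanedabege*.
The last vowel of the past-tense form *hovzanedabege* is /e/, which is a non-high vowel, so the negative suffix is -ap, giving *hovzanedabegeap*.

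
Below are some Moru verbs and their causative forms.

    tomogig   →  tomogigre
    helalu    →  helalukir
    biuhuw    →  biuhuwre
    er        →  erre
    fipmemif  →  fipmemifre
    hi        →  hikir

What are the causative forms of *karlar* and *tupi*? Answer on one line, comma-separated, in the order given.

karlarre, tupikir

The suffix is conditioned by the final sound: -re when the stem ends in a consonant (*tomogig*, *biuhuw*, *er*, *fipmemif*); -kir when the stem ends in a vowel (*helalu*, *hi*).
*karlar*: final sound = /r/, a consonant → -re → *karlarre*.
Since the final sound of *tupi* is /i/ (a vowel), it takes -kir, giving *tupikir*.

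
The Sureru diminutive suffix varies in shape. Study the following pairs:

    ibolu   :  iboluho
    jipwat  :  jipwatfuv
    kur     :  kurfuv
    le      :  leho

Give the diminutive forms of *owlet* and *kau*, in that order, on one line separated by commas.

Looking at the final sound of each stem: -fuv when the stem ends in a consonant (*jipwat*, *kur*); -ho when the stem ends in a vowel (*ibolu*, *le*).
The final sound of *owlet* is /t/, which is a consonant, so the suffix is -fuv, giving *owletfuv*.
The final sound of *kau* is /u/, which is a vowel, so the suffix is -ho, giving *kauho*.

owletfuv, kauho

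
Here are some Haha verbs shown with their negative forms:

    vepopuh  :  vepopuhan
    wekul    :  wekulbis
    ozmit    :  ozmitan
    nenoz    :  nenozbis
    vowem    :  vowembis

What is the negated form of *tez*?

The suffix is conditioned by the final consonant: -an when the stem ends in a voiceless consonant (*vepopuh*, *ozmit*); -bis when the stem ends in a voiced consonant (*wekul*, *nenoz*, *vowem*).
The final consonant of *tez* is /z/, which is voiced, so the suffix is -bis, giving *tezbis*.

tezbis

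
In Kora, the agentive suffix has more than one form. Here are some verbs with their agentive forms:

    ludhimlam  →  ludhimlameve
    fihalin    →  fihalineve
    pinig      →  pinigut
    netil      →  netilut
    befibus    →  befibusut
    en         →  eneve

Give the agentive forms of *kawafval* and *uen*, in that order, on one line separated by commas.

The alternation tracks the final consonant of the stem — -eve when the stem ends in a nasal (*ludhimlam*, *fihalin*, *en*); -ut when the stem ends in a non-nasal consonant (*pinig*, *netil*, *befibus*).
*kawafval* — final consonant /l/ (non-nasal) → -ut → *kawafvalut*.
Since the final consonant of *uen* is /n/ (a nasal), it takes -eve, giving *ueneve*.

kawafvalut, ueneve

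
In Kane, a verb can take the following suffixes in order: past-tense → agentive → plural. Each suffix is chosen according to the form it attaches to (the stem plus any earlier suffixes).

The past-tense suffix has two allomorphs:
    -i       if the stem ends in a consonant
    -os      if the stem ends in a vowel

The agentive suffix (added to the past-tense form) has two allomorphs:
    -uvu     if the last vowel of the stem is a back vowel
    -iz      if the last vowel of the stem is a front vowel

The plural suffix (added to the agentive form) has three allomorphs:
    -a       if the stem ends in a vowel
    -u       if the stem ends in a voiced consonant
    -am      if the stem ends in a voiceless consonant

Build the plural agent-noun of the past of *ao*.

Since the final sound of *ao* is /o/ (a vowel), it takes -os, giving *aoos*.
The past-tense form *aoos* — last vowel /o/ (a back vowel) → -uvu → *aoosuvu*.
The agentive form *aoosuvu* — final sound /u/ (a vowel) → -a → *aoosuvua*.

aoosuvua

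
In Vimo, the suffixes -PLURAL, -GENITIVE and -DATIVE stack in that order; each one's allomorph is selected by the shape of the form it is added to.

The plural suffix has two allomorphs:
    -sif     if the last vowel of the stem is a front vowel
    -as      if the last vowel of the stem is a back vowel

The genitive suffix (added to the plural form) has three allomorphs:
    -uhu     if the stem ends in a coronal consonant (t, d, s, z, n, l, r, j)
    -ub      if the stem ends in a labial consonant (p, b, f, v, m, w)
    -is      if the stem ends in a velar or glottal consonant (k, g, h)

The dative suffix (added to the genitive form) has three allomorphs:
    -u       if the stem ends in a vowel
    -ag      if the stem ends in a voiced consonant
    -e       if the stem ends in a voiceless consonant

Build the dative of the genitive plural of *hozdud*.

*hozdud* — last vowel /u/ (a back vowel) → -as → *hozdudas*.
The final consonant of the plural form *hozdudas* is /s/, which is coronal, so the genitive suffix is -uhu, giving *hozdudasuhu*.
The final sound of the genitive form *hozdudasuhu* is /u/, which is a vowel, so the dative suffix is -u, giving *hozdudasuhuu*.

hozdudasuhuu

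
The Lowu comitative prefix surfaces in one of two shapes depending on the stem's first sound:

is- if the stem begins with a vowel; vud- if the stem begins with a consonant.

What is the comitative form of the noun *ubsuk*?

*ubsuk*: first sound = /u/, a vowel → is- → *isubsuk*.

isubsuk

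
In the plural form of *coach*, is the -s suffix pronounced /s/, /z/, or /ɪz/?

/ɪz/

The stem *coach* ends in a sibilant (/s, z, ʃ, ʒ, tʃ, dʒ/).
The plural suffix surfaces as /ɪz/ after sibilants, /s/ after other voiceless consonants, and /z/ after other voiced sounds.
So the plural -s on *coach* is pronounced /ɪz/.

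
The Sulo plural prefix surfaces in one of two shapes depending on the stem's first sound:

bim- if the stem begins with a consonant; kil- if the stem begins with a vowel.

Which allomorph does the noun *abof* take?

kil-

Since the first sound of *abof* is /a/ (a vowel), it takes kil-.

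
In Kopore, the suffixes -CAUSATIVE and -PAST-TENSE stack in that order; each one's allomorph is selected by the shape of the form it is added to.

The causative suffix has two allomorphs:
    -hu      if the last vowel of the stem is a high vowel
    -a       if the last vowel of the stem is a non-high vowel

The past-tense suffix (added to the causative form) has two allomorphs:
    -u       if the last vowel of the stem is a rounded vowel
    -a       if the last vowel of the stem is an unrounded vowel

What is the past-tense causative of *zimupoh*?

The last vowel of *zimupoh* is /o/, which is a non-high vowel, so the causative suffix is -a, giving *zimupoha*.
The causative form *zimupoha* — last vowel /a/ (an unrounded vowel) → -a → *zimupohaa*.

zimupohaa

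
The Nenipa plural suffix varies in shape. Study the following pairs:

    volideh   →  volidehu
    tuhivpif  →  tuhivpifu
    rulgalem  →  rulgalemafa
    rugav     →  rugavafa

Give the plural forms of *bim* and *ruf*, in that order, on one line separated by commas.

bimafa, rufu

The suffix is conditioned by the final consonant: -u when the stem ends in a voiceless consonant (*volideh*, *tuhivpif*); -afa when the stem ends in a voiced consonant (*rulgalem*, *rugav*).
Since the final consonant of *bim* is /m/ (voiced), it takes -afa, giving *bimafa*.
*ruf*: final consonant = /f/, voiceless → -u → *rufu*.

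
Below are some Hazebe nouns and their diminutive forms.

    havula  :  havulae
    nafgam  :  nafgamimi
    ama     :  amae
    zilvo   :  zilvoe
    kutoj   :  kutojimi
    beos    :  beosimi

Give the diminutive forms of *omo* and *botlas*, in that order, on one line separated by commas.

Looking at the final sound of each stem: -imi when the stem ends in a consonant (*nafgam*, *kutoj*, *beos*); -e when the stem ends in a vowel (*havula*, *ama*, *zilvo*).
The final sound of *omo* is /o/, which is a vowel, so the suffix is -e, giving *omoe*.
The final sound of *botlas* is /s/, which is a consonant, so the suffix is -imi, giving *botlasimi*.

omoe, botlasimi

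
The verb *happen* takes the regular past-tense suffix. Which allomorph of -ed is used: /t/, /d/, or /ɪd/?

The stem *happen* ends in a voiced sound other than /d/.
The -ed suffix is realized as /ɪd/ after /t, d/; as /t/ after other voiceless consonants; and as /d/ after other voiced sounds.
So -ed on *happen* is pronounced /d/.

/d/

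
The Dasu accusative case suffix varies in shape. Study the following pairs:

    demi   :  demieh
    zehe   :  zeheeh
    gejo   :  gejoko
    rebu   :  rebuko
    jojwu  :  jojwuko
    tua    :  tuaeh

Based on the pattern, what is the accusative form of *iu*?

iuko

The pattern is rounding harmony: -ko when the last vowel of the stem is a rounded vowel (*gejo*, *rebu*, *jojwu*); -eh when the last vowel of the stem is an unrounded vowel (*demi*, *zehe*, *tua*).
*iu*: last vowel = /u/, a rounded vowel → -ko → *iuko*.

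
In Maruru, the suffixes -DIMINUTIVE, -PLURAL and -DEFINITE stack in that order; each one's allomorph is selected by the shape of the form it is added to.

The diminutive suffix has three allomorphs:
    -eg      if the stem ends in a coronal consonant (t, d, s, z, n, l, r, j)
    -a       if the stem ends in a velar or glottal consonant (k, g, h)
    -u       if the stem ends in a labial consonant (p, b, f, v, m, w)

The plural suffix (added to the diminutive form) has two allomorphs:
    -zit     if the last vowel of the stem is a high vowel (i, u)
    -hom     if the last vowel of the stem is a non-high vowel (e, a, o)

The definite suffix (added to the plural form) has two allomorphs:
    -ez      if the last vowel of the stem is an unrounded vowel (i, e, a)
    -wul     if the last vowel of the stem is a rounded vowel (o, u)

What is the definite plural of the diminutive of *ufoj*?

Since the final consonant of *ufoj* is /j/ (coronal), it takes -eg, giving *ufojeg*.
The diminutive form *ufojeg*: last vowel = /e/, a non-high vowel → -hom → *ufojeghom*.
The plural form *ufojeghom* — last vowel /o/ (a rounded vowel) → -wul → *ufojeghomwul*.

ufojeghomwul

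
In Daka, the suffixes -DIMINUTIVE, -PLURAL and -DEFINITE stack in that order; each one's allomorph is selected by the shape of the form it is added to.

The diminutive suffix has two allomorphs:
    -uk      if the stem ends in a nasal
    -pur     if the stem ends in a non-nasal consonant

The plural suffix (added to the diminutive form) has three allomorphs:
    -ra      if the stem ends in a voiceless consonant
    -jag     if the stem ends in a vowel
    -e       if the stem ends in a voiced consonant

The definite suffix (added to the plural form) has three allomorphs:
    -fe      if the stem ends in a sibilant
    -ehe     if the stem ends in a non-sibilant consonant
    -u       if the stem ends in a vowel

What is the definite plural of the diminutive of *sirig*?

Since the final consonant of *sirig* is /g/ (non-nasal), it takes -pur, giving *sirigpur*.
The diminutive form *sirigpur*: final sound = /r/, a voiced consonant → -e → *sirigpure*.
The plural form *sirigpure*: final sound = /e/, a vowel → -u → *sirigpureu*.

sirigpureu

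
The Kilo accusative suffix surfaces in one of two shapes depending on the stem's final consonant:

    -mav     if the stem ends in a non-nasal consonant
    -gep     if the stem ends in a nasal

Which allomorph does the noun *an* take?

-gep

Since the final consonant of *an* is /n/ (a nasal), it takes -gep.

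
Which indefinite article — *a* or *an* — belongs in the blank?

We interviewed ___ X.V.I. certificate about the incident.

The indefinite article is chosen by the initial *sound* of the following word, not its spelling.
The initialism *X.V.I.* is read letter by letter; the first letter, X, is pronounced /ɛks/, which begins with a vowel sound.
So the article is *an*: We interviewed an X.V.I. certificate about the incident.

an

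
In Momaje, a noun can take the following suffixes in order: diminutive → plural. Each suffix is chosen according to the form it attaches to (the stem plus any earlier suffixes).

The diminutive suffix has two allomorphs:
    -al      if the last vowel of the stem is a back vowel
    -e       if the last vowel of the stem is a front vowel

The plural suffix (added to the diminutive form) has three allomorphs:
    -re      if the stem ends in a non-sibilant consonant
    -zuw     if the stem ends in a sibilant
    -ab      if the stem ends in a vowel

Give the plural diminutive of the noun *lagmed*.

The last vowel of *lagmed* is /e/, which is a front vowel, so the diminutive suffix is -e, giving *lagmede*.
The diminutive form *lagmede*: final sound = /e/, a vowel → -ab → *lagmedeab*.

lagmedeab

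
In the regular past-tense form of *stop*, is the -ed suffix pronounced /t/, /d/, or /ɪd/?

/t/

The stem *stop* ends in a voiceless consonant other than /t/.
The -ed suffix is realized as /ɪd/ after /t, d/; as /t/ after other voiceless consonants; and as /d/ after other voiced sounds.
So -ed on *stop* is pronounced /t/.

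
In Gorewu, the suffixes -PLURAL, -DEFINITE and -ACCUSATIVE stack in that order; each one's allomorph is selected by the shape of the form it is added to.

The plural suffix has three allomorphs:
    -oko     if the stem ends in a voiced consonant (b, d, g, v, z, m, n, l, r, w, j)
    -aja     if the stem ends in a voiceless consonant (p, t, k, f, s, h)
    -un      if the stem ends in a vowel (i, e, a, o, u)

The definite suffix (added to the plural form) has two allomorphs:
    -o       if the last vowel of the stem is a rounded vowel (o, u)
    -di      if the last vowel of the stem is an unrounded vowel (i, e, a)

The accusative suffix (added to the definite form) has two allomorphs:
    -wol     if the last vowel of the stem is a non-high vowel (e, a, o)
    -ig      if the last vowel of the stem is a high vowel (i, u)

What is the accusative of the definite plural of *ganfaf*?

ganfafajadiig

*ganfaf* — final sound /f/ (a voiceless consonant) → -aja → *ganfafaja*.
The plural form *ganfafaja* — last vowel /a/ (an unrounded vowel) → -di → *ganfafajadi*.
Since the last vowel of the definite form *ganfafajadi* is /i/ (a high vowel), it takes -ig, giving *ganfafajadiig*.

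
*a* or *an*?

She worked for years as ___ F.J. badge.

an

The indefinite article is chosen by the initial *sound* of the following word, not its spelling.
The initialism *F.J.* is read letter by letter; the first letter, F, is pronounced /ɛf/, which begins with a vowel sound.
So the article is *an*: She worked for years as an F.J. badge.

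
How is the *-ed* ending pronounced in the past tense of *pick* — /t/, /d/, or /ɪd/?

The stem *pick* ends in a voiceless consonant other than /t/.
The -ed suffix is realized as /ɪd/ after /t, d/; as /t/ after other voiceless consonants; and as /d/ after other voiced sounds.
So -ed on *pick* is pronounced /t/.

/t/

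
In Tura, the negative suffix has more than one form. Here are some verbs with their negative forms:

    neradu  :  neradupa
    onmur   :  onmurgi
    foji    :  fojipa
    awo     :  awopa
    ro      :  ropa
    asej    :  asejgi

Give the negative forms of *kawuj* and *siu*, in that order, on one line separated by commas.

kawujgi, siupa

Looking at the final sound of each stem: -gi when the stem ends in a consonant (*onmur*, *asej*); -pa when the stem ends in a vowel (*neradu*, *foji*, *awo*, *ro*).
*kawuj* — final sound /j/ (a consonant) → -gi → *kawujgi*.
Since the final sound of *siu* is /u/ (a vowel), it takes -pa, giving *siupa*.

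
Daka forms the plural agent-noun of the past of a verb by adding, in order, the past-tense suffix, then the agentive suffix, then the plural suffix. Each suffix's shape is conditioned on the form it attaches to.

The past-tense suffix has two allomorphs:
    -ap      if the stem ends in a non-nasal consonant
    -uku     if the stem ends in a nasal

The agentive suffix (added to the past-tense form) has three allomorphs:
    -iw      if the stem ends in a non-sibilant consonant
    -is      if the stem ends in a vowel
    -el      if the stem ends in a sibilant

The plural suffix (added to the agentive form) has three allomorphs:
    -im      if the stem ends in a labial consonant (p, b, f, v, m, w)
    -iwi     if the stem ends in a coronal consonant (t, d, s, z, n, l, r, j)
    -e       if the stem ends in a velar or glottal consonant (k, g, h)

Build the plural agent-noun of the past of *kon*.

konukuisiwi

*kon*: final consonant = /n/, a nasal → -uku → *konuku*.
The past-tense form *konuku*: final sound = /u/, a vowel → -is → *konukuis*.
The agentive form *konukuis*: final consonant = /s/, coronal → -iwi → *konukuisiwi*.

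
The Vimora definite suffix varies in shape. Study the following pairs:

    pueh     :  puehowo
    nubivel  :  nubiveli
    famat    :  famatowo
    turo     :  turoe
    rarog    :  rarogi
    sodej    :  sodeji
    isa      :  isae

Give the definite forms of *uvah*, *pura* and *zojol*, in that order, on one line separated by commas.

The pattern is voicing of the final sound: -owo when the stem ends in a voiceless consonant (*pueh*, *famat*); -i when the stem ends in a voiced consonant (*nubivel*, *rarog*, *sodej*); -e when the stem ends in a vowel (*turo*, *isa*).
*uvah* — final sound /h/ (a voiceless consonant) → -owo → *uvahowo*.
*pura*: final sound = /a/, a vowel → -e → *purae*.
*zojol*: final sound = /l/, a voiced consonant → -i → *zojoli*.

uvahowo, purae, zojoli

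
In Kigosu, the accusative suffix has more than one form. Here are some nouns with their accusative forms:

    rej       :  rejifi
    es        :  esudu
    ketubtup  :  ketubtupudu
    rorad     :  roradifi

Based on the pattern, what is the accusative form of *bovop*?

bovopudu

The alternation tracks the final consonant of the stem — -udu when the stem ends in a voiceless consonant (*es*, *ketubtup*); -ifi when the stem ends in a voiced consonant (*rej*, *rorad*).
*bovop* — final consonant /p/ (voiceless) → -udu → *bovopudu*.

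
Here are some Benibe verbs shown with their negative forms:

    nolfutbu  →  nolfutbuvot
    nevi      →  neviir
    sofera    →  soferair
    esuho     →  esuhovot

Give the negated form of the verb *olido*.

olidovot

The suffix is conditioned by the last vowel: -vot when the last vowel of the stem is a rounded vowel (*nolfutbu*, *esuho*); -ir when the last vowel of the stem is an unrounded vowel (*nevi*, *sofera*).
*olido* — last vowel /o/ (a rounded vowel) → -vot → *olidovot*.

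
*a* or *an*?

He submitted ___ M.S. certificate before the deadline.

The indefinite article is chosen by the initial *sound* of the following word, not its spelling.
The initialism *M.S.* is read letter by letter; the first letter, M, is pronounced /ɛm/, which begins with a vowel sound.
So the article is *an*: He submitted an M.S. certificate before the deadline.

an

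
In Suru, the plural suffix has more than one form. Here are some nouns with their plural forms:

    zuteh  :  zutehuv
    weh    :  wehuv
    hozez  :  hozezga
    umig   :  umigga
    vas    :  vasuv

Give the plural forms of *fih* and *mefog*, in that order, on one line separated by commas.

fihuv, mefogga

The alternation tracks the final consonant of the stem — -uv when the stem ends in a voiceless consonant (*zuteh*, *weh*, *vas*); -ga when the stem ends in a voiced consonant (*hozez*, *umig*).
*fih* — final consonant /h/ (voiceless) → -uv → *fihuv*.
*mefog* — final consonant /g/ (voiced) → -ga → *mefogga*.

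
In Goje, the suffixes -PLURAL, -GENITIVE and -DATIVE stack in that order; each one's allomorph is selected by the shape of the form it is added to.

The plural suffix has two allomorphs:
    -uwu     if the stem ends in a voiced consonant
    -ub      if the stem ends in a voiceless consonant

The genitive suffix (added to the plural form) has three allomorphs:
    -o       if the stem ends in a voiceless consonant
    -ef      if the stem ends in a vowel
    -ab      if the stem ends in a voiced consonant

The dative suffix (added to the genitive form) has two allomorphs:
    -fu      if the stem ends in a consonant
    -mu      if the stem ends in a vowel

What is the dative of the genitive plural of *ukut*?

The final consonant of *ukut* is /t/, which is voiceless, so the plural suffix is -ub, giving *ukutub*.
The plural form *ukutub* — final sound /b/ (a voiced consonant) → -ab → *ukutubab*.
Since the final sound of the genitive form *ukutubab* is /b/ (a consonant), it takes -fu, giving *ukutubabfu*.

ukutubabfu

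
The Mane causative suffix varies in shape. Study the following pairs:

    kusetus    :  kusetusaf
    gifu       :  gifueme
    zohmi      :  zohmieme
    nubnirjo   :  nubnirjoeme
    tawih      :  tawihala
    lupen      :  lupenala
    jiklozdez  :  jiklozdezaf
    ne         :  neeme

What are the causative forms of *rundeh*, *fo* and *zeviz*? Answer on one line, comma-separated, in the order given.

Looking at the final sound of each stem: -af when the stem ends in a sibilant (*kusetus*, *jiklozdez*); -ala when the stem ends in a non-sibilant consonant (*tawih*, *lupen*); -eme when the stem ends in a vowel (*gifu*, *zohmi*, *nubnirjo*, *ne*).
*rundeh* — final sound /h/ (a non-sibilant consonant) → -ala → *rundehala*.
The final sound of *fo* is /o/, which is a vowel, so the suffix is -eme, giving *foeme*.
*zeviz* — final sound /z/ (a sibilant) → -af → *zevizaf*.

rundehala, foeme, zevizaf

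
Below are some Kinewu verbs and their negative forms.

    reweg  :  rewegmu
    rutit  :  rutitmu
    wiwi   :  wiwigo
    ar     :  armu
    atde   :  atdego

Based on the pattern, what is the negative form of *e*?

The alternation tracks the final sound of the stem — -mu when the stem ends in a consonant (*reweg*, *rutit*, *ar*); -go when the stem ends in a vowel (*wiwi*, *atde*).
Since the final sound of *e* is /e/ (a vowel), it takes -go, giving *ego*.

ego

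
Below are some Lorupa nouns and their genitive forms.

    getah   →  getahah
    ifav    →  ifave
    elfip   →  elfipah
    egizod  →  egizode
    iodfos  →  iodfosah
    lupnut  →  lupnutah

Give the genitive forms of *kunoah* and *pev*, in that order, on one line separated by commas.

kunoahah, peve

Looking at the final consonant of each stem: -ah when the stem ends in a voiceless consonant (*getah*, *elfip*, *iodfos*, *lupnut*); -e when the stem ends in a voiced consonant (*ifav*, *egizod*).
Since the final consonant of *kunoah* is /h/ (voiceless), it takes -ah, giving *kunoahah*.
*pev* — final consonant /v/ (voiced) → -e → *peve*.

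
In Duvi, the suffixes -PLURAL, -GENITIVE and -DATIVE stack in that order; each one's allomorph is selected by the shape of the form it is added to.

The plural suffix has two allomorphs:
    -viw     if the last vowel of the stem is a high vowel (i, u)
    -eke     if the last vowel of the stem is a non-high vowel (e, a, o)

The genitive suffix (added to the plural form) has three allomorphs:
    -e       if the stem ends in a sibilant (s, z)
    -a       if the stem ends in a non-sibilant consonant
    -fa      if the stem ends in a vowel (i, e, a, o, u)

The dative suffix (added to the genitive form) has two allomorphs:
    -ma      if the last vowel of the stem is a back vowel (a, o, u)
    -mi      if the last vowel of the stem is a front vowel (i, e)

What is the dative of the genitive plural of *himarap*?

himarapekefama

The last vowel of *himarap* is /a/, which is a non-high vowel, so the plural suffix is -eke, giving *himarapeke*.
Since the final sound of the plural form *himarapeke* is /e/ (a vowel), it takes -fa, giving *himarapekefa*.
The last vowel of the genitive form *himarapekefa* is /a/, which is a back vowel, so the dative suffix is -ma, giving *himarapekefama*.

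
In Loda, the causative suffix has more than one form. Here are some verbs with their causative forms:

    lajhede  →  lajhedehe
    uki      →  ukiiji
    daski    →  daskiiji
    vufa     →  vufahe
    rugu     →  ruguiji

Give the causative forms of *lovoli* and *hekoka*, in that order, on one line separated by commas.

The pattern is height harmony: -iji when the last vowel of the stem is a high vowel (*uki*, *daski*, *rugu*); -he when the last vowel of the stem is a non-high vowel (*lajhede*, *vufa*).
Since the last vowel of *lovoli* is /i/ (a high vowel), it takes -iji, giving *lovoliiji*.
*hekoka*: last vowel = /a/, a non-high vowel → -he → *hekokahe*.

lovoliiji, hekokahe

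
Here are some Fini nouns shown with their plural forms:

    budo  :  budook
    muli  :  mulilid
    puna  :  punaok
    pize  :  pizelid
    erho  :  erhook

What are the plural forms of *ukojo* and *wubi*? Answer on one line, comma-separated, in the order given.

The suffix is conditioned by the last vowel: -lid when the last vowel of the stem is a front vowel (*muli*, *pize*); -ok when the last vowel of the stem is a back vowel (*budo*, *puna*, *erho*).
*ukojo* — last vowel /o/ (a back vowel) → -ok → *ukojook*.
The last vowel of *wubi* is /i/, which is a front vowel, so the suffix is -lid, giving *wubilid*.

ukojook, wubilid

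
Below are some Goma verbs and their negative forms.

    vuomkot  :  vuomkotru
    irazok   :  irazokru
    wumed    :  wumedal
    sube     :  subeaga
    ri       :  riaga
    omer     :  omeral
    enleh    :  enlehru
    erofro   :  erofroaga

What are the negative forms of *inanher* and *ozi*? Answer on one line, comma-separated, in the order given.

The alternation tracks the final sound of the stem — -ru when the stem ends in a voiceless consonant (*vuomkot*, *irazok*, *enleh*); -al when the stem ends in a voiced consonant (*wumed*, *omer*); -aga when the stem ends in a vowel (*sube*, *ri*, *erofro*).
*inanher*: final sound = /r/, a voiced consonant → -al → *inanheral*.
*ozi*: final sound = /i/, a vowel → -aga → *oziaga*.

inanheral, oziaga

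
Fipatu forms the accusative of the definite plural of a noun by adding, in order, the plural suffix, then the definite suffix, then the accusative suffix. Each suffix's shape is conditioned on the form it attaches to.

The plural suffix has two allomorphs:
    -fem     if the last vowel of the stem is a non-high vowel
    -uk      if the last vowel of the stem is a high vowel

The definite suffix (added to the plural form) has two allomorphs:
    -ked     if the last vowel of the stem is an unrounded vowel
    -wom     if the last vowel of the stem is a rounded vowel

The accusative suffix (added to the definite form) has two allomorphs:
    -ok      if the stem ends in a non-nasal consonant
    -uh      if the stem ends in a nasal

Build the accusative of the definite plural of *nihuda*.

The last vowel of *nihuda* is /a/, which is a non-high vowel, so the plural suffix is -fem, giving *nihudafem*.
The plural form *nihudafem* — last vowel /e/ (an unrounded vowel) → -ked → *nihudafemked*.
The definite form *nihudafemked* — final consonant /d/ (non-nasal) → -ok → *nihudafemkedok*.

nihudafemkedok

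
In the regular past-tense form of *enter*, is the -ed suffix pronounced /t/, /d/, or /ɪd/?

/d/

The stem *enter* ends in a voiced sound other than /d/.
The -ed suffix is realized as /ɪd/ after /t, d/; as /t/ after other voiceless consonants; and as /d/ after other voiced sounds.
So -ed on *enter* is pronounced /d/.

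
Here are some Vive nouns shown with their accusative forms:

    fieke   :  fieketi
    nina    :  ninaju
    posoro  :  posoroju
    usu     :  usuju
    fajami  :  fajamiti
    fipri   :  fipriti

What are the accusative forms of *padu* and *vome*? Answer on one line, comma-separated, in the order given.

paduju, vometi

The pattern is front/back vowel harmony: -ti when the last vowel of the stem is a front vowel (*fieke*, *fajami*, *fipri*); -ju when the last vowel of the stem is a back vowel (*nina*, *posoro*, *usu*).
The last vowel of *padu* is /u/, which is a back vowel, so the suffix is -ju, giving *paduju*.
The last vowel of *vome* is /e/, which is a front vowel, so the suffix is -ti, giving *vometi*.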